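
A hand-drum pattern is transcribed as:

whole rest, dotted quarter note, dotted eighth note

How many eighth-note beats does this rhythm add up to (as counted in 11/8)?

12.5

One eighth-note beat = 2 sixteenth notes.
Each duration in sixteenth notes: whole rest = 16; dotted quarter note = 6; dotted eighth note = 3.
Total: 16 + 6 + 3 = 25.
25 ÷ 2 = 12.5 beats.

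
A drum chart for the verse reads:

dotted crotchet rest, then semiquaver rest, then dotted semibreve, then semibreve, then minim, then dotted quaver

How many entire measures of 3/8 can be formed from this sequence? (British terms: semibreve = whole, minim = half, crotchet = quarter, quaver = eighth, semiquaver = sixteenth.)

9

One bar of 3/8 = 6 sixteenth notes.
Express everything in sixteenth notes: dotted crotchet rest = 6; semiquaver rest = 1; dotted semibreve = 24; semibreve = 16; minim = 8; dotted quaver = 3.
Adding: 6 + 1 + 24 + 16 + 8 + 3 = 58.
58 ÷ 6 = 9 complete bars with 4 left over.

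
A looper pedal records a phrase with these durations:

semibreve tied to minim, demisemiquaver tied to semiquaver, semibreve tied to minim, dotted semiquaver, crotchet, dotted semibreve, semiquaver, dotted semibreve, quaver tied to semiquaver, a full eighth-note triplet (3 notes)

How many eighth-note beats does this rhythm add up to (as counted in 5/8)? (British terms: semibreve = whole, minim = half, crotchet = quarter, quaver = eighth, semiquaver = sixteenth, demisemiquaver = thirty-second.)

One eighth-note beat = 4 thirty-second notes.
Each duration in thirty-second notes: semibreve tied to minim (semibreve + minim) = 48; demisemiquaver tied to semiquaver (demisemiquaver + semiquaver) = 3; semibreve tied to minim (semibreve + minim) = 48; dotted semiquaver = 3; crotchet = 8; dotted semibreve = 48; semiquaver = 2; dotted semibreve = 48; quaver tied to semiquaver (quaver + semiquaver) = 6; a full eighth-note triplet (3 notes) (three triplet eighths span one quarter) = 8.
Altogether 48 + 3 + 48 + 3 + 8 + 48 + 2 + 48 + 6 + 8 = 222.
222 ÷ 4 = 55.5 beats.

55.5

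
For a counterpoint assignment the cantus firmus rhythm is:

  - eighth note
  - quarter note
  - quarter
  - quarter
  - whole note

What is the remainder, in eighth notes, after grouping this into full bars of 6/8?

3

One bar of 6/8 = 6 eighth notes.
In eighth notes: eighth note = 1; quarter note = 2; quarter = 2; quarter = 2; whole note = 8.
Altogether 1 + 2 + 2 + 2 + 8 = 15.
15 ÷ 6 = 2 complete bars with 3 eighth notes remaining.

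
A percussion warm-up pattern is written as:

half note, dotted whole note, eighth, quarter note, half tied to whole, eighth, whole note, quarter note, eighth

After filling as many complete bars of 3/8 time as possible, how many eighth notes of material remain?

One bar of 3/8 = 3 eighth notes.
Each duration in eighth notes: half note = 4; dotted whole note = 12; eighth = 1; quarter note = 2; half tied to whole (half + whole) = 12; eighth = 1; whole note = 8; quarter note = 2; eighth = 1.
Adding: 4 + 12 + 1 + 2 + 12 + 1 + 8 + 2 + 1 = 43.
43 ÷ 3 = 14 complete bars with 1 eighth note remaining.

1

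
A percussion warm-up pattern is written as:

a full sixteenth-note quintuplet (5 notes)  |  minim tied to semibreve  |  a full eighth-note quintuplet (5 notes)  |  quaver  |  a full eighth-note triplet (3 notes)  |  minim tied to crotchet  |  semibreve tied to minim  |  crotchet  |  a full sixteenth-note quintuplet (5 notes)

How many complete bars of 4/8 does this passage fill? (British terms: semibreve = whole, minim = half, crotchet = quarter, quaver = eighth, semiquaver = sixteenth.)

10

One bar of 4/8 = 4 eighth notes.
Working in eighth notes: a full sixteenth-note quintuplet (5 notes) (five quintuplet sixteenths span one quarter) = 2; minim tied to semibreve (minim + semibreve) = 12; a full eighth-note quintuplet (5 notes) (five quintuplet eighths span one half) = 4; quaver = 1; a full eighth-note triplet (3 notes) (three triplet eighths span one quarter) = 2; minim tied to crotchet (minim + crotchet) = 6; semibreve tied to minim (semibreve + minim) = 12; crotchet = 2; a full sixteenth-note quintuplet (5 notes) (five quintuplet sixteenths span one quarter) = 2.
Altogether 2 + 12 + 4 + 1 + 2 + 6 + 12 + 2 + 2 = 43.
43 ÷ 4 = 10 complete bars with 3 left over.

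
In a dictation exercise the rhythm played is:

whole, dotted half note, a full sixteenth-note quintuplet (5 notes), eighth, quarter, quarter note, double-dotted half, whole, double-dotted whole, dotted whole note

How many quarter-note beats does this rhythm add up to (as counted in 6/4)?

One quarter-note beat = 2 eighth notes.
Working in eighth notes: whole = 8; dotted half note = 6; a full sixteenth-note quintuplet (5 notes) (five quintuplet sixteenths span one quarter) = 2; eighth = 1; quarter = 2; quarter note = 2; double-dotted half = 7; whole = 8; double-dotted whole = 14; dotted whole note = 12.
Sum: 8 + 6 + 2 + 1 + 2 + 2 + 7 + 8 + 14 + 12 = 62.
62 ÷ 2 = 31 beats.

31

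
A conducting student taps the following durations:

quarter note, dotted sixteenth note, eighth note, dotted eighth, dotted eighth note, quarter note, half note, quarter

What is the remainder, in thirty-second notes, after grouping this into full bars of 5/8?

19

One bar of 5/8 = 20 thirty-second notes.
Convert each value to thirty-second notes: quarter note = 8; dotted sixteenth note = 3; eighth note = 4; dotted eighth = 6; dotted eighth note = 6; quarter note = 8; half note = 16; quarter = 8.
Total: 8 + 3 + 4 + 6 + 6 + 8 + 16 + 8 = 59.
59 ÷ 20 = 2 complete bars with 19 thirty-second notes remaining.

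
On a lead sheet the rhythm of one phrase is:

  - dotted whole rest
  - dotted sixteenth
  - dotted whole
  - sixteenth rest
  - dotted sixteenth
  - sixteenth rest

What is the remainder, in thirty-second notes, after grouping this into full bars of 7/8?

22

One bar of 7/8 = 28 thirty-second notes.
Working in thirty-second notes: dotted whole rest = 48; dotted sixteenth = 3; dotted whole = 48; sixteenth rest = 2; dotted sixteenth = 3; sixteenth rest = 2.
Total: 48 + 3 + 48 + 2 + 3 + 2 = 106.
106 ÷ 28 = 3 complete bars with 22 thirty-second notes remaining.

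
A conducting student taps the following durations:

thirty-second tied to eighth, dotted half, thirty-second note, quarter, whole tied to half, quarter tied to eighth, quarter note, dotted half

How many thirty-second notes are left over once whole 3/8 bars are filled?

One bar of 3/8 = 12 thirty-second notes.
Express everything in thirty-second notes: thirty-second tied to eighth (thirty-second + eighth) = 5; dotted half = 24; thirty-second note = 1; quarter = 8; whole tied to half (whole + half) = 48; quarter tied to eighth (quarter + eighth) = 12; quarter note = 8; dotted half = 24.
Altogether 5 + 24 + 1 + 8 + 48 + 12 + 8 + 24 = 130.
130 ÷ 12 = 10 complete bars with 10 thirty-second notes remaining.

10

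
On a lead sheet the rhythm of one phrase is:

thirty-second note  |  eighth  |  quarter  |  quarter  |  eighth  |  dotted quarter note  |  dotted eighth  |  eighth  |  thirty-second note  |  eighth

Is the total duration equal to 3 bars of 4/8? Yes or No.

One bar of 4/8 = 16 thirty-second notes, so 3 bars = 48.
Each duration in thirty-second notes: thirty-second note = 1; eighth = 4; quarter = 8; quarter = 8; eighth = 4; dotted quarter note = 12; dotted eighth = 6; eighth = 4; thirty-second note = 1; eighth = 4.
Adding: 1 + 4 + 8 + 8 + 4 + 12 + 6 + 4 + 1 + 4 = 52.
52 exceeds 48, so the answer is No.

No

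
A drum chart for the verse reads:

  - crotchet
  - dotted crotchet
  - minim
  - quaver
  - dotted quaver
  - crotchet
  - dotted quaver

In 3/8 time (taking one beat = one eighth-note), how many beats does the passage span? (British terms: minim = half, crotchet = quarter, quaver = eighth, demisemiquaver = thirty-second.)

15

One eighth-note beat = 2 sixteenth notes.
Express everything in sixteenth notes: crotchet = 4; dotted crotchet = 6; minim = 8; quaver = 2; dotted quaver = 3; crotchet = 4; dotted quaver = 3.
Adding: 4 + 6 + 8 + 2 + 3 + 4 + 3 = 30.
30 ÷ 2 = 15 beats.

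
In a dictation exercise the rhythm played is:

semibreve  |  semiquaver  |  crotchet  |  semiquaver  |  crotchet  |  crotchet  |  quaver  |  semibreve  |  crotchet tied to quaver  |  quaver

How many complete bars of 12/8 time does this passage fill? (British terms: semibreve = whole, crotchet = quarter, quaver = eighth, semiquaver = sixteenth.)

One bar of 12/8 = 24 sixteenth notes.
Each duration in sixteenth notes: semibreve = 16; semiquaver = 1; crotchet = 4; semiquaver = 1; crotchet = 4; crotchet = 4; quaver = 2; semibreve = 16; crotchet tied to quaver (crotchet + quaver) = 6; quaver = 2.
Total: 16 + 1 + 4 + 1 + 4 + 4 + 2 + 16 + 6 + 2 = 56.
56 ÷ 24 = 2 complete bars with 8 left over.

2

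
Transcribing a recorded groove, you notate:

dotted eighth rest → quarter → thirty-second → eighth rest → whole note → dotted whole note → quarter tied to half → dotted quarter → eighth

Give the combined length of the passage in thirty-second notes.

139

In thirty-second notes: dotted eighth rest = 6; quarter = 8; thirty-second = 1; eighth rest = 4; whole note = 32; dotted whole note = 48; quarter tied to half (quarter + half) = 24; dotted quarter = 12; eighth = 4.
Adding: 6 + 8 + 1 + 4 + 32 + 48 + 24 + 12 + 4 = 139 thirty-second notes.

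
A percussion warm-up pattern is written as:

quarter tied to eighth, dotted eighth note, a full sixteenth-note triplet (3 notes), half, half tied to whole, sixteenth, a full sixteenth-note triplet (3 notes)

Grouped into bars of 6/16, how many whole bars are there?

One bar of 6/16 = 6 sixteenth notes.
Convert each value to sixteenth notes: quarter tied to eighth (quarter + eighth) = 6; dotted eighth note = 3; a full sixteenth-note triplet (3 notes) (three triplet sixteenths span one eighth) = 2; half = 8; half tied to whole (half + whole) = 24; sixteenth = 1; a full sixteenth-note triplet (3 notes) (three triplet sixteenths span one eighth) = 2.
Altogether 6 + 3 + 2 + 8 + 24 + 1 + 2 = 46.
46 ÷ 6 = 7 complete bars with 4 left over.

7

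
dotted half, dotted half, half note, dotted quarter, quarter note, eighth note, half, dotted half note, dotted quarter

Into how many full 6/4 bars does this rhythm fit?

2

One bar of 6/4 = 12 eighth notes.
Each duration in eighth notes: dotted half = 6; dotted half = 6; half note = 4; dotted quarter = 3; quarter note = 2; eighth note = 1; half = 4; dotted half note = 6; dotted quarter = 3.
Total: 6 + 6 + 4 + 3 + 2 + 1 + 4 + 6 + 3 = 35.
35 ÷ 12 = 2 complete bars with 11 left over.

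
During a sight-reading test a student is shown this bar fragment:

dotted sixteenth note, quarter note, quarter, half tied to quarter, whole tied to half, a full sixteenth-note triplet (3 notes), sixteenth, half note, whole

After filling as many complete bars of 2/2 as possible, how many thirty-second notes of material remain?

17

One bar of 2/2 = 32 thirty-second notes.
In thirty-second notes: dotted sixteenth note = 3; quarter note = 8; quarter = 8; half tied to quarter (half + quarter) = 24; whole tied to half (whole + half) = 48; a full sixteenth-note triplet (3 notes) (three triplet sixteenths span one eighth) = 4; sixteenth = 2; half note = 16; whole = 32.
Sum: 3 + 8 + 8 + 24 + 48 + 4 + 2 + 16 + 32 = 145.
145 ÷ 32 = 4 complete bars with 17 thirty-second notes remaining.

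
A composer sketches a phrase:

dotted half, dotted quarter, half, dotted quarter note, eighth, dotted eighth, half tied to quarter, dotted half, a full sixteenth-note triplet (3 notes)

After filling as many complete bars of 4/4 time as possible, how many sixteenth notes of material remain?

15

One bar of 4/4 = 16 sixteenth notes.
Working in sixteenth notes: dotted half = 12; dotted quarter = 6; half = 8; dotted quarter note = 6; eighth = 2; dotted eighth = 3; half tied to quarter (half + quarter) = 12; dotted half = 12; a full sixteenth-note triplet (3 notes) (three triplet sixteenths span one eighth) = 2.
Sum: 12 + 6 + 8 + 6 + 2 + 3 + 12 + 12 + 2 = 63.
63 ÷ 16 = 3 complete bars with 15 sixteenth notes remaining.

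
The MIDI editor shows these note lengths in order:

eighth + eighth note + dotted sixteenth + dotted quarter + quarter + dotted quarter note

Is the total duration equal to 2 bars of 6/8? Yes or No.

No

One bar of 6/8 = 24 thirty-second notes, so 2 bars = 48.
Convert each value to thirty-second notes: eighth = 4; eighth note = 4; dotted sixteenth = 3; dotted quarter = 12; quarter = 8; dotted quarter note = 12.
Sum: 4 + 4 + 3 + 12 + 8 + 12 = 43.
43 falls short of 48, so the answer is No.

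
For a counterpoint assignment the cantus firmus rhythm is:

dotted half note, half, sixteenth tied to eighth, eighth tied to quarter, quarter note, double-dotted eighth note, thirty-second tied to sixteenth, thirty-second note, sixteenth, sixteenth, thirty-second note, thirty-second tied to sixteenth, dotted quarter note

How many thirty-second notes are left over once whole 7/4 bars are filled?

41

One bar of 7/4 = 56 thirty-second notes.
In thirty-second notes: dotted half note = 24; half = 16; sixteenth tied to eighth (sixteenth + eighth) = 6; eighth tied to quarter (eighth + quarter) = 12; quarter note = 8; double-dotted eighth note = 7; thirty-second tied to sixteenth (thirty-second + sixteenth) = 3; thirty-second note = 1; sixteenth = 2; sixteenth = 2; thirty-second note = 1; thirty-second tied to sixteenth (thirty-second + sixteenth) = 3; dotted quarter note = 12.
Adding: 24 + 16 + 6 + 12 + 8 + 7 + 3 + 1 + 2 + 2 + 1 + 3 + 12 = 97.
97 ÷ 56 = 1 complete bar with 41 thirty-second notes remaining.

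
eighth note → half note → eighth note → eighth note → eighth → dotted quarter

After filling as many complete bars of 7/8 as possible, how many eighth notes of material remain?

One bar of 7/8 = 7 eighth notes.
In eighth notes: eighth note = 1; half note = 4; eighth note = 1; eighth note = 1; eighth = 1; dotted quarter = 3.
Total: 1 + 4 + 1 + 1 + 1 + 3 = 11.
11 ÷ 7 = 1 complete bar with 4 eighth notes remaining.

4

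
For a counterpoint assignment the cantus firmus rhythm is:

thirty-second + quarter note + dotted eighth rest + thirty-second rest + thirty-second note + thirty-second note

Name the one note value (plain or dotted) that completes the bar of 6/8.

The bar of 6/8 = 24 thirty-second notes.
In thirty-second notes: thirty-second = 1; quarter note = 8; dotted eighth rest = 6; thirty-second rest = 1; thirty-second note = 1; thirty-second note = 1.
Altogether 1 + 8 + 6 + 1 + 1 + 1 = 18.
Remaining: 24 − 18 = 6 thirty-second notes, which is a dotted eighth note.

dotted eighth note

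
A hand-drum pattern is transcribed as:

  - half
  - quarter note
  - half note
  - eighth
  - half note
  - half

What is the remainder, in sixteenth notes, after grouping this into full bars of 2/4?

6

One bar of 2/4 = 4 eighth notes.
Convert each value to eighth notes: half = 4; quarter note = 2; half note = 4; eighth = 1; half note = 4; half = 4.
Total: 4 + 2 + 4 + 1 + 4 + 4 = 19.
19 ÷ 4 = 4 complete bars with 3 eighth notes remaining = 6 sixteenth notes.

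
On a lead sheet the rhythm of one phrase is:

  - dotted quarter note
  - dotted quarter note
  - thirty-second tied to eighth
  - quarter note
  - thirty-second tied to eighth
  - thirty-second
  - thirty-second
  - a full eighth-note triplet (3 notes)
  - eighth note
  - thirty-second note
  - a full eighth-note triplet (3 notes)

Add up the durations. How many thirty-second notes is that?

Working in thirty-second notes: dotted quarter note = 12; dotted quarter note = 12; thirty-second tied to eighth (thirty-second + eighth) = 5; quarter note = 8; thirty-second tied to eighth (thirty-second + eighth) = 5; thirty-second = 1; thirty-second = 1; a full eighth-note triplet (3 notes) (three triplet eighths span one quarter) = 8; eighth note = 4; thirty-second note = 1; a full eighth-note triplet (3 notes) (three triplet eighths span one quarter) = 8.
Altogether 12 + 12 + 5 + 8 + 5 + 1 + 1 + 8 + 4 + 1 + 8 = 65 thirty-second notes.

65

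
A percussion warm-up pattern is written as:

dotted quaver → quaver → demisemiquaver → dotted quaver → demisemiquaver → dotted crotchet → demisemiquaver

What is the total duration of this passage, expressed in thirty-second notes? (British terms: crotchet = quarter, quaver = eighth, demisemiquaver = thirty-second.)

31

In thirty-second notes: dotted quaver = 6; quaver = 4; demisemiquaver = 1; dotted quaver = 6; demisemiquaver = 1; dotted crotchet = 12; demisemiquaver = 1.
Total: 6 + 4 + 1 + 6 + 1 + 12 + 1 = 31 thirty-second notes.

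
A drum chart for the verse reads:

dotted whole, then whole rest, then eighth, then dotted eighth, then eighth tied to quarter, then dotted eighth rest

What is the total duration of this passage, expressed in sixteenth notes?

In sixteenth notes: dotted whole = 24; whole rest = 16; eighth = 2; dotted eighth = 3; eighth tied to quarter (eighth + quarter) = 6; dotted eighth rest = 3.
Altogether 24 + 16 + 2 + 3 + 6 + 3 = 54 sixteenth notes.

54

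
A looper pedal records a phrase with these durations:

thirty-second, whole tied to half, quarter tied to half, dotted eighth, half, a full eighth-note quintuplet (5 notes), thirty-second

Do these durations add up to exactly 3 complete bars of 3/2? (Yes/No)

One bar of 3/2 = 48 thirty-second notes, so 3 bars = 144.
Working in thirty-second notes: thirty-second = 1; whole tied to half (whole + half) = 48; quarter tied to half (quarter + half) = 24; dotted eighth = 6; half = 16; a full eighth-note quintuplet (5 notes) (five quintuplet eighths span one half) = 16; thirty-second = 1.
Total: 1 + 48 + 24 + 6 + 16 + 16 + 1 = 112.
112 falls short of 144, so the answer is No.

No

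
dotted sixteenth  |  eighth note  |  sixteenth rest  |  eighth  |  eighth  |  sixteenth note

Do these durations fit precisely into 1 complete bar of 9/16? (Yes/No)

No

One bar of 9/16 = 18 thirty-second notes.
In thirty-second notes: dotted sixteenth = 3; eighth note = 4; sixteenth rest = 2; eighth = 4; eighth = 4; sixteenth note = 2.
Adding: 3 + 4 + 2 + 4 + 4 + 2 = 19.
19 exceeds 18, so the answer is No.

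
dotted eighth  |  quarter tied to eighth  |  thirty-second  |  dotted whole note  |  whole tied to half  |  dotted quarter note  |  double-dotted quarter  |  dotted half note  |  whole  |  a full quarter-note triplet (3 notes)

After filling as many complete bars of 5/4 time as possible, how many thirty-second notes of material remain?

One bar of 5/4 = 40 thirty-second notes.
Convert each value to thirty-second notes: dotted eighth = 6; quarter tied to eighth (quarter + eighth) = 12; thirty-second = 1; dotted whole note = 48; whole tied to half (whole + half) = 48; dotted quarter note = 12; double-dotted quarter = 14; dotted half note = 24; whole = 32; a full quarter-note triplet (3 notes) (three triplet quarters span one half) = 16.
Adding: 6 + 12 + 1 + 48 + 48 + 12 + 14 + 24 + 32 + 16 = 213.
213 ÷ 40 = 5 complete bars with 13 thirty-second notes remaining.

13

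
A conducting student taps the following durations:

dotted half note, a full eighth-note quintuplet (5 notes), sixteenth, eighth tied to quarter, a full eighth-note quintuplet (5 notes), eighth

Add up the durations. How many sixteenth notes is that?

Express everything in sixteenth notes: dotted half note = 12; a full eighth-note quintuplet (5 notes) (five quintuplet eighths span one half) = 8; sixteenth = 1; eighth tied to quarter (eighth + quarter) = 6; a full eighth-note quintuplet (5 notes) (five quintuplet eighths span one half) = 8; eighth = 2.
Altogether 12 + 8 + 1 + 6 + 8 + 2 = 37 sixteenth notes.

37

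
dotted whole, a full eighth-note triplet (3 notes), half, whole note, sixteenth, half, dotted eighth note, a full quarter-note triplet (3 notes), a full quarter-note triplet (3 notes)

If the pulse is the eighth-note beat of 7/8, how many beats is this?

40

One eighth-note beat = 2 sixteenth notes.
Working in sixteenth notes: dotted whole = 24; a full eighth-note triplet (3 notes) (three triplet eighths span one quarter) = 4; half = 8; whole note = 16; sixteenth = 1; half = 8; dotted eighth note = 3; a full quarter-note triplet (3 notes) (three triplet quarters span one half) = 8; a full quarter-note triplet (3 notes) (three triplet quarters span one half) = 8.
Sum: 24 + 4 + 8 + 16 + 1 + 8 + 3 + 8 + 8 = 80.
80 ÷ 2 = 40 beats.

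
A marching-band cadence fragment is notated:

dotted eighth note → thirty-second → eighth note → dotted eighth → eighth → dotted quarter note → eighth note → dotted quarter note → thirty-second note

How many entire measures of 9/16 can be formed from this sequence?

One bar of 9/16 = 18 thirty-second notes.
Express everything in thirty-second notes: dotted eighth note = 6; thirty-second = 1; eighth note = 4; dotted eighth = 6; eighth = 4; dotted quarter note = 12; eighth note = 4; dotted quarter note = 12; thirty-second note = 1.
Adding: 6 + 1 + 4 + 6 + 4 + 12 + 4 + 12 + 1 = 50.
50 ÷ 18 = 2 complete bars with 14 left over.

2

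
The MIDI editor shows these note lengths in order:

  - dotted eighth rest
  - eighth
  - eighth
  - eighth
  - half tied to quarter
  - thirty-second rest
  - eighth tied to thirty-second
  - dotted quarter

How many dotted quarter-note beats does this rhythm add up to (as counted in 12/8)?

5

One dotted quarter-note beat = 12 thirty-second notes.
Express everything in thirty-second notes: dotted eighth rest = 6; eighth = 4; eighth = 4; eighth = 4; half tied to quarter (half + quarter) = 24; thirty-second rest = 1; eighth tied to thirty-second (eighth + thirty-second) = 5; dotted quarter = 12.
Adding: 6 + 4 + 4 + 4 + 24 + 1 + 5 + 12 = 60.
60 ÷ 12 = 5 beats.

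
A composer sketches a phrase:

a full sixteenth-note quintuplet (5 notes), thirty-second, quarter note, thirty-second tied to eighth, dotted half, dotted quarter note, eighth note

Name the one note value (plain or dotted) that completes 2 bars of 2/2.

sixteenth note

2 bars of 2/2 = 64 thirty-second notes.
Each duration in thirty-second notes: a full sixteenth-note quintuplet (5 notes) (five quintuplet sixteenths span one quarter) = 8; thirty-second = 1; quarter note = 8; thirty-second tied to eighth (thirty-second + eighth) = 5; dotted half = 24; dotted quarter note = 12; eighth note = 4.
Altogether 8 + 1 + 8 + 5 + 24 + 12 + 4 = 62.
Remaining: 64 − 62 = 2 thirty-second notes, which is a sixteenth note.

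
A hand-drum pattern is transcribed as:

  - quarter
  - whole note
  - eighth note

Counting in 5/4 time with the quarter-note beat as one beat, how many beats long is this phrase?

5.5

One quarter-note beat = 2 eighth notes.
Express everything in eighth notes: quarter = 2; whole note = 8; eighth note = 1.
Total: 2 + 8 + 1 = 11.
11 ÷ 2 = 5.5 beats.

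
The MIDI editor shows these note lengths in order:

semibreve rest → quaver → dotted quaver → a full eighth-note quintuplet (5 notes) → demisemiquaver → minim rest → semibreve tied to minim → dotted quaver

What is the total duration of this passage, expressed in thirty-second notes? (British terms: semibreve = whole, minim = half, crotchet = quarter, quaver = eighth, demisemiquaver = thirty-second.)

129

Express everything in thirty-second notes: semibreve rest = 32; quaver = 4; dotted quaver = 6; a full eighth-note quintuplet (5 notes) (five quintuplet eighths span one half) = 16; demisemiquaver = 1; minim rest = 16; semibreve tied to minim (semibreve + minim) = 48; dotted quaver = 6.
Adding: 32 + 4 + 6 + 16 + 1 + 16 + 48 + 6 = 129 thirty-second notes.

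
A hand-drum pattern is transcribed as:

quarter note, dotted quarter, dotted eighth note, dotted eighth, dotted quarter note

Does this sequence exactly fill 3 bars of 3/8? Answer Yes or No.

No

One bar of 3/8 = 6 sixteenth notes, so 3 bars = 18.
Working in sixteenth notes: quarter note = 4; dotted quarter = 6; dotted eighth note = 3; dotted eighth = 3; dotted quarter note = 6.
Altogether 4 + 6 + 3 + 3 + 6 = 22.
22 exceeds 18, so the answer is No.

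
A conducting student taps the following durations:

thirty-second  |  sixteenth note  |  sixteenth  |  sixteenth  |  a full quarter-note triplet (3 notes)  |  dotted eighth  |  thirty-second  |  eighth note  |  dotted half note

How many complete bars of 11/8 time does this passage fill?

One bar of 11/8 = 44 thirty-second notes.
Working in thirty-second notes: thirty-second = 1; sixteenth note = 2; sixteenth = 2; sixteenth = 2; a full quarter-note triplet (3 notes) (three triplet quarters span one half) = 16; dotted eighth = 6; thirty-second = 1; eighth note = 4; dotted half note = 24.
Altogether 1 + 2 + 2 + 2 + 16 + 6 + 1 + 4 + 24 = 58.
58 ÷ 44 = 1 complete bar with 14 left over.

1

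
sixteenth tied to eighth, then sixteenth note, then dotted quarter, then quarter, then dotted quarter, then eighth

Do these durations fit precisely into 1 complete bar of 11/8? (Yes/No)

Yes

One bar of 11/8 = 22 sixteenth notes.
Working in sixteenth notes: sixteenth tied to eighth (sixteenth + eighth) = 3; sixteenth note = 1; dotted quarter = 6; quarter = 4; dotted quarter = 6; eighth = 2.
Sum: 3 + 1 + 6 + 4 + 6 + 2 = 22.
22 equals 22, so the answer is Yes.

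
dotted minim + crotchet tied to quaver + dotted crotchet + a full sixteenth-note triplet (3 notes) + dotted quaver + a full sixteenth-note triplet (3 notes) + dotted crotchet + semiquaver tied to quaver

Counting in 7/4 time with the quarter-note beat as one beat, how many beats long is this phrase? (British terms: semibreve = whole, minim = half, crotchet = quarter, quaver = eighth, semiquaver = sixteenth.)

10

One quarter-note beat = 4 sixteenth notes.
Convert each value to sixteenth notes: dotted minim = 12; crotchet tied to quaver (crotchet + quaver) = 6; dotted crotchet = 6; a full sixteenth-note triplet (3 notes) (three triplet sixteenths span one eighth) = 2; dotted quaver = 3; a full sixteenth-note triplet (3 notes) (three triplet sixteenths span one eighth) = 2; dotted crotchet = 6; semiquaver tied to quaver (semiquaver + quaver) = 3.
Sum: 12 + 6 + 6 + 2 + 3 + 2 + 6 + 3 = 40.
40 ÷ 4 = 10 beats.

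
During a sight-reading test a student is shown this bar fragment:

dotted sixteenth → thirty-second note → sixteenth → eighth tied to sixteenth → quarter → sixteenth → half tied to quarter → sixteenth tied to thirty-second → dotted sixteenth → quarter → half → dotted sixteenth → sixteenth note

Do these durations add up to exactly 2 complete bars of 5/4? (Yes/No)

One bar of 5/4 = 40 thirty-second notes, so 2 bars = 80.
In thirty-second notes: dotted sixteenth = 3; thirty-second note = 1; sixteenth = 2; eighth tied to sixteenth (eighth + sixteenth) = 6; quarter = 8; sixteenth = 2; half tied to quarter (half + quarter) = 24; sixteenth tied to thirty-second (sixteenth + thirty-second) = 3; dotted sixteenth = 3; quarter = 8; half = 16; dotted sixteenth = 3; sixteenth note = 2.
Sum: 3 + 1 + 2 + 6 + 8 + 2 + 24 + 3 + 3 + 8 + 16 + 3 + 2 = 81.
81 exceeds 80, so the answer is No.

No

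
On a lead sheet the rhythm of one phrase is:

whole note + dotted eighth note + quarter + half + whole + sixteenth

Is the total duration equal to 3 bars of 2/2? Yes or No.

One bar of 2/2 = 16 sixteenth notes, so 3 bars = 48.
Convert each value to sixteenth notes: whole note = 16; dotted eighth note = 3; quarter = 4; half = 8; whole = 16; sixteenth = 1.
Altogether 16 + 3 + 4 + 8 + 16 + 1 = 48.
48 equals 48, so the answer is Yes.

Yes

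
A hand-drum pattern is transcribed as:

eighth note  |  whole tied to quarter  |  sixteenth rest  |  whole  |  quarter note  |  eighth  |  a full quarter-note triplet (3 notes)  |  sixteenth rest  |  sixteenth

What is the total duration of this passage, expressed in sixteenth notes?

Express everything in sixteenth notes: eighth note = 2; whole tied to quarter (whole + quarter) = 20; sixteenth rest = 1; whole = 16; quarter note = 4; eighth = 2; a full quarter-note triplet (3 notes) (three triplet quarters span one half) = 8; sixteenth rest = 1; sixteenth = 1.
Altogether 2 + 20 + 1 + 16 + 4 + 2 + 8 + 1 + 1 = 55 sixteenth notes.

55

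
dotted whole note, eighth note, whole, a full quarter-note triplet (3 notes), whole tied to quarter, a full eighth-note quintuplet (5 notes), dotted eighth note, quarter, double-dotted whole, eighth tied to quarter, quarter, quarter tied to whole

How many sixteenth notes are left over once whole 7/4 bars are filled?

3

One bar of 7/4 = 28 sixteenth notes.
In sixteenth notes: dotted whole note = 24; eighth note = 2; whole = 16; a full quarter-note triplet (3 notes) (three triplet quarters span one half) = 8; whole tied to quarter (whole + quarter) = 20; a full eighth-note quintuplet (5 notes) (five quintuplet eighths span one half) = 8; dotted eighth note = 3; quarter = 4; double-dotted whole = 28; eighth tied to quarter (eighth + quarter) = 6; quarter = 4; quarter tied to whole (quarter + whole) = 20.
Total: 24 + 2 + 16 + 8 + 20 + 8 + 3 + 4 + 28 + 6 + 4 + 20 = 143.
143 ÷ 28 = 5 complete bars with 3 sixteenth notes remaining.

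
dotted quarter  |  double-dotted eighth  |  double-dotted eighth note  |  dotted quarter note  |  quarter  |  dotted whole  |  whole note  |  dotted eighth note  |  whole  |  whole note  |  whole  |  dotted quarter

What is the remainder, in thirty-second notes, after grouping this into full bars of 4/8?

One bar of 4/8 = 16 thirty-second notes.
In thirty-second notes: dotted quarter = 12; double-dotted eighth = 7; double-dotted eighth note = 7; dotted quarter note = 12; quarter = 8; dotted whole = 48; whole note = 32; dotted eighth note = 6; whole = 32; whole note = 32; whole = 32; dotted quarter = 12.
Adding: 12 + 7 + 7 + 12 + 8 + 48 + 32 + 6 + 32 + 32 + 32 + 12 = 240.
240 ÷ 16 = 15 complete bars with 0 thirty-second notes remaining.

0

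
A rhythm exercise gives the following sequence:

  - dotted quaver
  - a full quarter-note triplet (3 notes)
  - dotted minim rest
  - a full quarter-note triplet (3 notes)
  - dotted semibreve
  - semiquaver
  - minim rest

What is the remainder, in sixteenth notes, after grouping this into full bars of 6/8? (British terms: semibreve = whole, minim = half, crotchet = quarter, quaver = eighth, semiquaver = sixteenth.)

4

One bar of 6/8 = 12 sixteenth notes.
Working in sixteenth notes: dotted quaver = 3; a full quarter-note triplet (3 notes) (three triplet quarters span one half) = 8; dotted minim rest = 12; a full quarter-note triplet (3 notes) (three triplet quarters span one half) = 8; dotted semibreve = 24; semiquaver = 1; minim rest = 8.
Altogether 3 + 8 + 12 + 8 + 24 + 1 + 8 = 64.
64 ÷ 12 = 5 complete bars with 4 sixteenth notes remaining.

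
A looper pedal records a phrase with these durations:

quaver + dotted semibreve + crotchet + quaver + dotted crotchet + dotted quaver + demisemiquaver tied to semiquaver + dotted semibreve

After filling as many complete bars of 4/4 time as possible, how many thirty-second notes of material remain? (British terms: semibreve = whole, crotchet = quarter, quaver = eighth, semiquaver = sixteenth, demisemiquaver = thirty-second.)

5

One bar of 4/4 = 32 thirty-second notes.
Working in thirty-second notes: quaver = 4; dotted semibreve = 48; crotchet = 8; quaver = 4; dotted crotchet = 12; dotted quaver = 6; demisemiquaver tied to semiquaver (demisemiquaver + semiquaver) = 3; dotted semibreve = 48.
Total: 4 + 48 + 8 + 4 + 12 + 6 + 3 + 48 = 133.
133 ÷ 32 = 4 complete bars with 5 thirty-second notes remaining.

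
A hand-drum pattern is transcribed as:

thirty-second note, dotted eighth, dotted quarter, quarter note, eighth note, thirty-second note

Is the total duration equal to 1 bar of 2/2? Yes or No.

Yes

One bar of 2/2 = 32 thirty-second notes.
In thirty-second notes: thirty-second note = 1; dotted eighth = 6; dotted quarter = 12; quarter note = 8; eighth note = 4; thirty-second note = 1.
Total: 1 + 6 + 12 + 8 + 4 + 1 = 32.
32 equals 32, so the answer is Yes.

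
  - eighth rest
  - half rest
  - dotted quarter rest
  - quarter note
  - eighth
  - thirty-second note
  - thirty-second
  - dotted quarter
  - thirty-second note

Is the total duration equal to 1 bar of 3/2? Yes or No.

No

One bar of 3/2 = 48 thirty-second notes.
Convert each value to thirty-second notes: eighth rest = 4; half rest = 16; dotted quarter rest = 12; quarter note = 8; eighth = 4; thirty-second note = 1; thirty-second = 1; dotted quarter = 12; thirty-second note = 1.
Sum: 4 + 16 + 12 + 8 + 4 + 1 + 1 + 12 + 1 = 59.
59 exceeds 48, so the answer is No.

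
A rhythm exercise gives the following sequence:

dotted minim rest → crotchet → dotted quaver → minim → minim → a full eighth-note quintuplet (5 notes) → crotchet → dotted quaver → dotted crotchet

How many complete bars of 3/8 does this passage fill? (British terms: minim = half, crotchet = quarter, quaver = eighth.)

One bar of 3/8 = 6 sixteenth notes.
Working in sixteenth notes: dotted minim rest = 12; crotchet = 4; dotted quaver = 3; minim = 8; minim = 8; a full eighth-note quintuplet (5 notes) (five quintuplet eighths span one half) = 8; crotchet = 4; dotted quaver = 3; dotted crotchet = 6.
Sum: 12 + 4 + 3 + 8 + 8 + 8 + 4 + 3 + 6 = 56.
56 ÷ 6 = 9 complete bars with 2 left over.

9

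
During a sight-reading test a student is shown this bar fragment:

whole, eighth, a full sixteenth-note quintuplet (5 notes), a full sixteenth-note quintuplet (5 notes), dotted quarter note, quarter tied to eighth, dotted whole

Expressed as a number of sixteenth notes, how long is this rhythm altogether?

Express everything in sixteenth notes: whole = 16; eighth = 2; a full sixteenth-note quintuplet (5 notes) (five quintuplet sixteenths span one quarter) = 4; a full sixteenth-note quintuplet (5 notes) (five quintuplet sixteenths span one quarter) = 4; dotted quarter note = 6; quarter tied to eighth (quarter + eighth) = 6; dotted whole = 24.
Sum: 16 + 2 + 4 + 4 + 6 + 6 + 24 = 62 sixteenth notes.

62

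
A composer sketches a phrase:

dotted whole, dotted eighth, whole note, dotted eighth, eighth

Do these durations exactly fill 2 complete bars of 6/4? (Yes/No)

One bar of 6/4 = 24 sixteenth notes, so 2 bars = 48.
In sixteenth notes: dotted whole = 24; dotted eighth = 3; whole note = 16; dotted eighth = 3; eighth = 2.
Adding: 24 + 3 + 16 + 3 + 2 = 48.
48 equals 48, so the answer is Yes.

Yes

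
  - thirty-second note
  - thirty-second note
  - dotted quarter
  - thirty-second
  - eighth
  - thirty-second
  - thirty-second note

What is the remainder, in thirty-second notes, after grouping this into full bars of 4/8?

5

One bar of 4/8 = 16 thirty-second notes.
In thirty-second notes: thirty-second note = 1; thirty-second note = 1; dotted quarter = 12; thirty-second = 1; eighth = 4; thirty-second = 1; thirty-second note = 1.
Adding: 1 + 1 + 12 + 1 + 4 + 1 + 1 = 21.
21 ÷ 16 = 1 complete bar with 5 thirty-second notes remaining.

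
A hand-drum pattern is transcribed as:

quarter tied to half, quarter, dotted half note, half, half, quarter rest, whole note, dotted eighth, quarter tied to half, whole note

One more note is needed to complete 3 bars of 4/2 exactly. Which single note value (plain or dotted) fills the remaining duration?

sixteenth note

3 bars of 4/2 = 96 sixteenth notes.
In sixteenth notes: quarter tied to half (quarter + half) = 12; quarter = 4; dotted half note = 12; half = 8; half = 8; quarter rest = 4; whole note = 16; dotted eighth = 3; quarter tied to half (quarter + half) = 12; whole note = 16.
Altogether 12 + 4 + 12 + 8 + 8 + 4 + 16 + 3 + 12 + 16 = 95.
Remaining: 96 − 95 = 1 sixteenth note, which is a sixteenth note.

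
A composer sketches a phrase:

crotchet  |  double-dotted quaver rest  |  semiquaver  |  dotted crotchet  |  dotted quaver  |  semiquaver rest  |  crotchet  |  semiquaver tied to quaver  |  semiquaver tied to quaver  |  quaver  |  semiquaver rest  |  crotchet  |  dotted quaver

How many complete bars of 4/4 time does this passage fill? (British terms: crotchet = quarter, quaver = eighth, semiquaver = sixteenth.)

2

One bar of 4/4 = 32 thirty-second notes.
Express everything in thirty-second notes: crotchet = 8; double-dotted quaver rest = 7; semiquaver = 2; dotted crotchet = 12; dotted quaver = 6; semiquaver rest = 2; crotchet = 8; semiquaver tied to quaver (semiquaver + quaver) = 6; semiquaver tied to quaver (semiquaver + quaver) = 6; quaver = 4; semiquaver rest = 2; crotchet = 8; dotted quaver = 6.
Altogether 8 + 7 + 2 + 12 + 6 + 2 + 8 + 6 + 6 + 4 + 2 + 8 + 6 = 77.
77 ÷ 32 = 2 complete bars with 13 left over.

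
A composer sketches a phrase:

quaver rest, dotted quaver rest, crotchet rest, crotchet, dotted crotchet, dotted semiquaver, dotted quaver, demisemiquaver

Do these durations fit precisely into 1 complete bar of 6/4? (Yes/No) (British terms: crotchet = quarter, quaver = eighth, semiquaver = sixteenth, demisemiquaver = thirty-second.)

One bar of 6/4 = 48 thirty-second notes.
Each duration in thirty-second notes: quaver rest = 4; dotted quaver rest = 6; crotchet rest = 8; crotchet = 8; dotted crotchet = 12; dotted semiquaver = 3; dotted quaver = 6; demisemiquaver = 1.
Total: 4 + 6 + 8 + 8 + 12 + 3 + 6 + 1 = 48.
48 equals 48, so the answer is Yes.

Yes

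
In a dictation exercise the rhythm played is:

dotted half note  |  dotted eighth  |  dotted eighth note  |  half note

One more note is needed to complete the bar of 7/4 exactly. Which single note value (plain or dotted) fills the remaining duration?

The bar of 7/4 = 28 sixteenth notes.
In sixteenth notes: dotted half note = 12; dotted eighth = 3; dotted eighth note = 3; half note = 8.
Altogether 12 + 3 + 3 + 8 = 26.
Remaining: 28 − 26 = 2 sixteenth notes, which is a eighth note.

eighth note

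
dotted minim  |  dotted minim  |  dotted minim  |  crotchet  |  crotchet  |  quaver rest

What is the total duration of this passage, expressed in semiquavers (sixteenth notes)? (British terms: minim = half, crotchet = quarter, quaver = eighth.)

46

In sixteenth notes: dotted minim = 12; dotted minim = 12; dotted minim = 12; crotchet = 4; crotchet = 4; quaver rest = 2.
Total: 12 + 12 + 12 + 4 + 4 + 2 = 46 sixteenth notes.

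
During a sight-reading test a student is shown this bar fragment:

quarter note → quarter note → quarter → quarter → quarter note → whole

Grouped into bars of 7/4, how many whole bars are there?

1

One bar of 7/4 = 7 quarter notes.
In quarter notes: quarter note = 1; quarter note = 1; quarter = 1; quarter = 1; quarter note = 1; whole = 4.
Total: 1 + 1 + 1 + 1 + 1 + 4 = 9.
9 ÷ 7 = 1 complete bar with 2 left over.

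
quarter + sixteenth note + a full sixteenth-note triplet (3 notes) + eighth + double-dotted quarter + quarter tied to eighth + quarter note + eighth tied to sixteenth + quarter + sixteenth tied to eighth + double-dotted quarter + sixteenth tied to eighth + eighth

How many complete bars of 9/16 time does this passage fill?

5

One bar of 9/16 = 9 sixteenth notes.
Express everything in sixteenth notes: quarter = 4; sixteenth note = 1; a full sixteenth-note triplet (3 notes) (three triplet sixteenths span one eighth) = 2; eighth = 2; double-dotted quarter = 7; quarter tied to eighth (quarter + eighth) = 6; quarter note = 4; eighth tied to sixteenth (eighth + sixteenth) = 3; quarter = 4; sixteenth tied to eighth (sixteenth + eighth) = 3; double-dotted quarter = 7; sixteenth tied to eighth (sixteenth + eighth) = 3; eighth = 2.
Adding: 4 + 1 + 2 + 2 + 7 + 6 + 4 + 3 + 4 + 3 + 7 + 3 + 2 = 48.
48 ÷ 9 = 5 complete bars with 3 left over.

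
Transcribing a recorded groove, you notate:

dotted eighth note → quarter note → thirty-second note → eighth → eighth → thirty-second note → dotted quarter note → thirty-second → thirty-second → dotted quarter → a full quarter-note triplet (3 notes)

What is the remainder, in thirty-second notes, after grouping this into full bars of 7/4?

10

One bar of 7/4 = 56 thirty-second notes.
Convert each value to thirty-second notes: dotted eighth note = 6; quarter note = 8; thirty-second note = 1; eighth = 4; eighth = 4; thirty-second note = 1; dotted quarter note = 12; thirty-second = 1; thirty-second = 1; dotted quarter = 12; a full quarter-note triplet (3 notes) (three triplet quarters span one half) = 16.
Altogether 6 + 8 + 1 + 4 + 4 + 1 + 12 + 1 + 1 + 12 + 16 = 66.
66 ÷ 56 = 1 complete bar with 10 thirty-second notes remaining.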